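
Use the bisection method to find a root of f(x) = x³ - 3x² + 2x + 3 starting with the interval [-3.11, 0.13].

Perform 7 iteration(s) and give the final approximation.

f(x) = x³ - 3x² + 2x + 3
Initial interval: [-3.11, 0.13]

Iteration 1:
  c_1 = (-3.110000 + 0.130000)/2 = -1.490000
  f(c_1) = f(-1.490000) = -9.948249
  f(a) × f(c) ≥ 0, new interval: [-1.490000, 0.130000]
Iteration 2:
  c_2 = (-1.490000 + 0.130000)/2 = -0.680000
  f(c_2) = f(-0.680000) = -0.061632
  f(a) × f(c) ≥ 0, new interval: [-0.680000, 0.130000]
Iteration 3:
  c_3 = (-0.680000 + 0.130000)/2 = -0.275000
  f(c_3) = f(-0.275000) = 2.202328
  f(a) × f(c) < 0, new interval: [-0.680000, -0.275000]
Iteration 4:
  c_4 = (-0.680000 + (-0.275000))/2 = -0.477500
  f(c_4) = f(-0.477500) = 1.252108
  f(a) × f(c) < 0, new interval: [-0.680000, -0.477500]
Iteration 5:
  c_5 = (-0.680000 + (-0.477500))/2 = -0.578750
  f(c_5) = f(-0.578750) = 0.643792
  f(a) × f(c) < 0, new interval: [-0.680000, -0.578750]
Iteration 6:
  c_6 = (-0.680000 + (-0.578750))/2 = -0.629375
  f(c_6) = f(-0.629375) = 0.303608
  f(a) × f(c) < 0, new interval: [-0.680000, -0.629375]
Iteration 7:
  c_7 = (-0.680000 + (-0.629375))/2 = -0.654687
  f(c_7) = f(-0.654687) = 0.124168
  f(a) × f(c) < 0, new interval: [-0.680000, -0.654687]

After 7 iteration(s), the approximation is c_7 = -0.654687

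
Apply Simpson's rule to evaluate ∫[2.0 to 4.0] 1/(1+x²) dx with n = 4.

f(x) = 1/(1+x²)
a = 2.0, b = 4.0, n = 4
h = (b - a)/n = 0.500000

Simpson's rule: (h/3)[f(x₀) + 4f(x₁) + 2f(x₂) + ... + f(xₙ)]

x_0 = 2.0000, f(x_0) = 0.200000, coefficient = 1
x_1 = 2.5000, f(x_1) = 0.137931, coefficient = 4
x_2 = 3.0000, f(x_2) = 0.100000, coefficient = 2
x_3 = 3.5000, f(x_3) = 0.075472, coefficient = 4
x_4 = 4.0000, f(x_4) = 0.058824, coefficient = 1

I ≈ (0.500000/3) × 1.312434 = 0.218739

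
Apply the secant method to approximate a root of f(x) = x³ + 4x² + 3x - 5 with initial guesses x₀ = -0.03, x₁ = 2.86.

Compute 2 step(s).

f(x) = x³ + 4x² + 3x - 5
x₀ = -0.03, x₁ = 2.86

Secant formula: x_{n+1} = x_n - f(x_n)(x_n - x_{n-1})/(f(x_n) - f(x_{n-1}))

Iteration 1:
  f(-0.030000) = -5.086427
  f(2.860000) = 59.692056
  x_2 = 2.860000 - 59.692056×(2.860000 - (-0.030000))/(59.692056 - (-5.086427))
       = 0.196924
Iteration 2:
  f(2.860000) = 59.692056
  f(0.196924) = -4.246477
  x_3 = 0.196924 - (-4.246477)×(0.196924 - 2.860000)/(-4.246477 - 59.692056)
       = 0.373792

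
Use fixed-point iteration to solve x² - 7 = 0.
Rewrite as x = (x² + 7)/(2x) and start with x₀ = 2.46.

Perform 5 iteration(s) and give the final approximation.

Equation: x² - 7 = 0
Fixed-point form: x = (x² + 7)/(2x)
x₀ = 2.46

x_1 = g(2.460000) = 2.652764
x_2 = g(2.652764) = 2.645761
x_3 = g(2.645761) = 2.645751
x_4 = g(2.645751) = 2.645751
x_5 = g(2.645751) = 2.645751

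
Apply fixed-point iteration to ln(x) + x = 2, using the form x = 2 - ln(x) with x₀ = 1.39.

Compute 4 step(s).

Equation: ln(x) + x = 2
Fixed-point form: x = 2 - ln(x)
x₀ = 1.39

x_1 = g(1.390000) = 1.670696
x_2 = g(1.670696) = 1.486760
x_3 = g(1.486760) = 1.603401
x_4 = g(1.603401) = 1.527873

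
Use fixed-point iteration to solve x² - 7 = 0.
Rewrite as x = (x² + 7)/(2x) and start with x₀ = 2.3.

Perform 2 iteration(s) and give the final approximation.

Equation: x² - 7 = 0
Fixed-point form: x = (x² + 7)/(2x)
x₀ = 2.3

x_1 = g(2.300000) = 2.671739
x_2 = g(2.671739) = 2.645878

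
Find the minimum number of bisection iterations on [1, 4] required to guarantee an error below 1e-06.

We need (b-a)/2^n ≤ 1e-06
(4 - 1)/2^n ≤ 1e-06
3/2^n ≤ 1e-06
2^n ≥ 3000000
n ≥ log₂(3000000) = 21.52
n ≥ 22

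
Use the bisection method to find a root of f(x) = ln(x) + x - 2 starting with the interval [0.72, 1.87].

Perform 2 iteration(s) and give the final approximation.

f(x) = ln(x) + x - 2
Initial interval: [0.72, 1.87]

Iteration 1:
  c_1 = (0.720000 + 1.870000)/2 = 1.295000
  f(c_1) = f(1.295000) = -0.446489
  f(a) × f(c) ≥ 0, new interval: [1.295000, 1.870000]
Iteration 2:
  c_2 = (1.295000 + 1.870000)/2 = 1.582500
  f(c_2) = f(1.582500) = 0.041506
  f(a) × f(c) < 0, new interval: [1.295000, 1.582500]

After 2 iteration(s), the approximation is c_2 = 1.582500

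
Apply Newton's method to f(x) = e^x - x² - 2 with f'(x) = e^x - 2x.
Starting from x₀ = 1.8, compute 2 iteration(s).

f(x) = e^x - x² - 2
f'(x) = e^x - 2x
x₀ = 1.8

Newton-Raphson formula: x_{n+1} = x_n - f(x_n)/f'(x_n)

Iteration 1:
  f(1.800000) = 0.809647
  f'(1.800000) = 2.449647
  x_1 = 1.800000 - 0.809647/2.449647 = 1.469484
Iteration 2:
  f(1.469484) = 0.187608
  f'(1.469484) = 1.408024
  x_2 = 1.469484 - 0.187608/1.408024 = 1.336242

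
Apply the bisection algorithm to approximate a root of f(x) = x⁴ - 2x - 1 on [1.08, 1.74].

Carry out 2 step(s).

f(x) = x⁴ - 2x - 1
Initial interval: [1.08, 1.74]

Iteration 1:
  c_1 = (1.080000 + 1.740000)/2 = 1.410000
  f(c_1) = f(1.410000) = 0.132542
  f(a) × f(c) < 0, new interval: [1.080000, 1.410000]
Iteration 2:
  c_2 = (1.080000 + 1.410000)/2 = 1.245000
  f(c_2) = f(1.245000) = -1.087422
  f(a) × f(c) ≥ 0, new interval: [1.245000, 1.410000]

After 2 iteration(s), the approximation is c_2 = 1.245000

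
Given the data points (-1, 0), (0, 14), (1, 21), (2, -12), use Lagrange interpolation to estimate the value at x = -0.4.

Lagrange interpolation formula:
P(x) = Σ yᵢ × Lᵢ(x)
where Lᵢ(x) = Π_{j≠i} (x - xⱼ)/(xᵢ - xⱼ)

L_0(-0.4) = (-0.4 - 0)/(-1 - 0) × (-0.4 - 1)/(-1 - 1) × (-0.4 - 2)/(-1 - 2) = 0.224000
L_1(-0.4) = (-0.4 - (-1))/(0 - (-1)) × (-0.4 - 1)/(0 - 1) × (-0.4 - 2)/(0 - 2) = 1.008000
L_2(-0.4) = (-0.4 - (-1))/(1 - (-1)) × (-0.4 - 0)/(1 - 0) × (-0.4 - 2)/(1 - 2) = -0.288000
L_3(-0.4) = (-0.4 - (-1))/(2 - (-1)) × (-0.4 - 0)/(2 - 0) × (-0.4 - 1)/(2 - 1) = 0.056000

P(-0.4) = 0×L_0(-0.4) + 14×L_1(-0.4) + 21×L_2(-0.4) + (-12)×L_3(-0.4)
P(-0.4) = 7.392000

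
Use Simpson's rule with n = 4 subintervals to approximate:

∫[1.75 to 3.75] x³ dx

f(x) = x³
a = 1.75, b = 3.75, n = 4
h = (b - a)/n = 0.500000

Simpson's rule: (h/3)[f(x₀) + 4f(x₁) + 2f(x₂) + ... + f(xₙ)]

x_0 = 1.7500, f(x_0) = 5.359375, coefficient = 1
x_1 = 2.2500, f(x_1) = 11.390625, coefficient = 4
x_2 = 2.7500, f(x_2) = 20.796875, coefficient = 2
x_3 = 3.2500, f(x_3) = 34.328125, coefficient = 4
x_4 = 3.7500, f(x_4) = 52.734375, coefficient = 1

I ≈ (0.500000/3) × 282.562500 = 47.093750
Exact value: 47.093750
Error: 0.000000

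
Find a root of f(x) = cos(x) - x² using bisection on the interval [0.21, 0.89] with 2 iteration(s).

f(x) = cos(x) - x²
Initial interval: [0.21, 0.89]

Iteration 1:
  c_1 = (0.210000 + 0.890000)/2 = 0.550000
  f(c_1) = f(0.550000) = 0.550025
  f(a) × f(c) ≥ 0, new interval: [0.550000, 0.890000]
Iteration 2:
  c_2 = (0.550000 + 0.890000)/2 = 0.720000
  f(c_2) = f(0.720000) = 0.233406
  f(a) × f(c) ≥ 0, new interval: [0.720000, 0.890000]

After 2 iteration(s), the approximation is c_2 = 0.720000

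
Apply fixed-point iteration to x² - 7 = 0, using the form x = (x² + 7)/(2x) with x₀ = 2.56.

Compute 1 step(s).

Equation: x² - 7 = 0
Fixed-point form: x = (x² + 7)/(2x)
x₀ = 2.56

x_1 = g(2.560000) = 2.647187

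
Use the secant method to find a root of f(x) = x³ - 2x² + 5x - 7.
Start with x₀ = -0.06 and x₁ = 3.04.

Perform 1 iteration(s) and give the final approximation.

f(x) = x³ - 2x² + 5x - 7
x₀ = -0.06, x₁ = 3.04

Secant formula: x_{n+1} = x_n - f(x_n)(x_n - x_{n-1})/(f(x_n) - f(x_{n-1}))

Iteration 1:
  f(-0.060000) = -7.307416
  f(3.040000) = 17.811264
  x_2 = 3.040000 - 17.811264×(3.040000 - (-0.060000))/(17.811264 - (-7.307416))
       = 0.841838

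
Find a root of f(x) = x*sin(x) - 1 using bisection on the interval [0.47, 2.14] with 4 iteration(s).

f(x) = x*sin(x) - 1
Initial interval: [0.47, 2.14]

Iteration 1:
  c_1 = (0.470000 + 2.140000)/2 = 1.305000
  f(c_1) = f(1.305000) = 0.259173
  f(a) × f(c) < 0, new interval: [0.470000, 1.305000]
Iteration 2:
  c_2 = (0.470000 + 1.305000)/2 = 0.887500
  f(c_2) = f(0.887500) = -0.311747
  f(a) × f(c) ≥ 0, new interval: [0.887500, 1.305000]
Iteration 3:
  c_3 = (0.887500 + 1.305000)/2 = 1.096250
  f(c_3) = f(1.096250) = -0.024886
  f(a) × f(c) ≥ 0, new interval: [1.096250, 1.305000]
Iteration 4:
  c_4 = (1.096250 + 1.305000)/2 = 1.200625
  f(c_4) = f(1.200625) = 0.119301
  f(a) × f(c) < 0, new interval: [1.096250, 1.200625]

After 4 iteration(s), the approximation is c_4 = 1.200625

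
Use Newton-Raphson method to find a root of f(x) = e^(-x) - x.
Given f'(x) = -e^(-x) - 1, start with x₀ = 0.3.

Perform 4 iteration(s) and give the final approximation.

f(x) = e^(-x) - x
f'(x) = -e^(-x) - 1
x₀ = 0.3

Newton-Raphson formula: x_{n+1} = x_n - f(x_n)/f'(x_n)

Iteration 1:
  f(0.300000) = 0.440818
  f'(0.300000) = -1.740818
  x_1 = 0.300000 - 0.440818/(-1.740818) = 0.553225
Iteration 2:
  f(0.553225) = 0.021868
  f'(0.553225) = -1.575092
  x_2 = 0.553225 - 0.021868/(-1.575092) = 0.567108
Iteration 3:
  f(0.567108) = 0.000055
  f'(0.567108) = -1.567163
  x_3 = 0.567108 - 0.000055/(-1.567163) = 0.567143
Iteration 4:
  f(0.567143) = 0.000000
  f'(0.567143) = -1.567143
  x_4 = 0.567143 - 0.000000/(-1.567143) = 0.567143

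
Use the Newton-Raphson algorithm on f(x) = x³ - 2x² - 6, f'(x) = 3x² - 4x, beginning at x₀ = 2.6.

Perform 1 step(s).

f(x) = x³ - 2x² - 6
f'(x) = 3x² - 4x
x₀ = 2.6

Newton-Raphson formula: x_{n+1} = x_n - f(x_n)/f'(x_n)

Iteration 1:
  f(2.600000) = -1.944000
  f'(2.600000) = 9.880000
  x_1 = 2.600000 - (-1.944000)/9.880000 = 2.796761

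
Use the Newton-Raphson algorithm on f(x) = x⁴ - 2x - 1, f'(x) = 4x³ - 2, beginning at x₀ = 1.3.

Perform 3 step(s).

f(x) = x⁴ - 2x - 1
f'(x) = 4x³ - 2
x₀ = 1.3

Newton-Raphson formula: x_{n+1} = x_n - f(x_n)/f'(x_n)

Iteration 1:
  f(1.300000) = -0.743900
  f'(1.300000) = 6.788000
  x_1 = 1.300000 - (-0.743900)/6.788000 = 1.409590
Iteration 2:
  f(1.409590) = 0.128771
  f'(1.409590) = 9.203116
  x_2 = 1.409590 - 0.128771/9.203116 = 1.395598
Iteration 3:
  f(1.395598) = 0.002319
  f'(1.395598) = 8.872799
  x_3 = 1.395598 - 0.002319/8.872799 = 1.395337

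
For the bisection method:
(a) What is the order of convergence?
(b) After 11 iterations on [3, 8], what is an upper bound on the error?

(a) Bisection has linear (order 1) convergence; the error is halved each step.

(b) Error bound = (b-a)/2^n = (8 - 3)/2^{11}
    = 5/2^{11}

(a) 1 (linear); (b) error ≤ 2.44e-03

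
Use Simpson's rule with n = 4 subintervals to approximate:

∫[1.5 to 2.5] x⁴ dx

f(x) = x⁴
a = 1.5, b = 2.5, n = 4
h = (b - a)/n = 0.250000

Simpson's rule: (h/3)[f(x₀) + 4f(x₁) + 2f(x₂) + ... + f(xₙ)]

x_0 = 1.5000, f(x_0) = 5.062500, coefficient = 1
x_1 = 1.7500, f(x_1) = 9.378906, coefficient = 4
x_2 = 2.0000, f(x_2) = 16.000000, coefficient = 2
x_3 = 2.2500, f(x_3) = 25.628906, coefficient = 4
x_4 = 2.5000, f(x_4) = 39.062500, coefficient = 1

I ≈ (0.250000/3) × 216.156250 = 18.013021
Exact value: 18.012500
Error: 0.000521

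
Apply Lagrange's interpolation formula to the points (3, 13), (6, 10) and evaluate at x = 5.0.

Lagrange interpolation formula:
P(x) = Σ yᵢ × Lᵢ(x)
where Lᵢ(x) = Π_{j≠i} (x - xⱼ)/(xᵢ - xⱼ)

L_0(5.0) = (5.0 - 6)/(3 - 6) = 0.333333
L_1(5.0) = (5.0 - 3)/(6 - 3) = 0.666667

P(5.0) = 13×L_0(5.0) + 10×L_1(5.0)
P(5.0) = 11.000000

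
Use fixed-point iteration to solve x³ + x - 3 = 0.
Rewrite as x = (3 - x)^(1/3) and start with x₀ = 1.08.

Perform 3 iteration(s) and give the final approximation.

Equation: x³ + x - 3 = 0
Fixed-point form: x = (3 - x)^(1/3)
x₀ = 1.08

x_1 = g(1.080000) = 1.242893
x_2 = g(1.242893) = 1.206700
x_3 = g(1.206700) = 1.214929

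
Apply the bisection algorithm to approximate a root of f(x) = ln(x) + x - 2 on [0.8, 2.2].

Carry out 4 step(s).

f(x) = ln(x) + x - 2
Initial interval: [0.8, 2.2]

Iteration 1:
  c_1 = (0.800000 + 2.200000)/2 = 1.500000
  f(c_1) = f(1.500000) = -0.094535
  f(a) × f(c) ≥ 0, new interval: [1.500000, 2.200000]
Iteration 2:
  c_2 = (1.500000 + 2.200000)/2 = 1.850000
  f(c_2) = f(1.850000) = 0.465186
  f(a) × f(c) < 0, new interval: [1.500000, 1.850000]
Iteration 3:
  c_3 = (1.500000 + 1.850000)/2 = 1.675000
  f(c_3) = f(1.675000) = 0.190813
  f(a) × f(c) < 0, new interval: [1.500000, 1.675000]
Iteration 4:
  c_4 = (1.500000 + 1.675000)/2 = 1.587500
  f(c_4) = f(1.587500) = 0.049660
  f(a) × f(c) < 0, new interval: [1.500000, 1.587500]

After 4 iteration(s), the approximation is c_4 = 1.587500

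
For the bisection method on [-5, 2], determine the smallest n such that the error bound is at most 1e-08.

We need (b-a)/2^n ≤ 1e-08
(2 - (-5))/2^n ≤ 1e-08
7/2^n ≤ 1e-08
2^n ≥ 700000000
n ≥ log₂(700000000) = 29.38
n ≥ 30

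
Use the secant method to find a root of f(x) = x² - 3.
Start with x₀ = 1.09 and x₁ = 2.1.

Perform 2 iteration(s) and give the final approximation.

f(x) = x² - 3
x₀ = 1.09, x₁ = 2.1

Secant formula: x_{n+1} = x_n - f(x_n)(x_n - x_{n-1})/(f(x_n) - f(x_{n-1}))

Iteration 1:
  f(1.090000) = -1.811900
  f(2.100000) = 1.410000
  x_2 = 2.100000 - 1.410000×(2.100000 - 1.090000)/(1.410000 - (-1.811900))
       = 1.657994
Iteration 2:
  f(2.100000) = 1.410000
  f(1.657994) = -0.251057
  x_3 = 1.657994 - (-0.251057)×(1.657994 - 2.100000)/(-0.251057 - 1.410000)
       = 1.724800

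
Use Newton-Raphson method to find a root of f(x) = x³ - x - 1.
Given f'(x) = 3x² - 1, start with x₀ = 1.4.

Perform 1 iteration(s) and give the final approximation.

f(x) = x³ - x - 1
f'(x) = 3x² - 1
x₀ = 1.4

Newton-Raphson formula: x_{n+1} = x_n - f(x_n)/f'(x_n)

Iteration 1:
  f(1.400000) = 0.344000
  f'(1.400000) = 4.880000
  x_1 = 1.400000 - 0.344000/4.880000 = 1.329508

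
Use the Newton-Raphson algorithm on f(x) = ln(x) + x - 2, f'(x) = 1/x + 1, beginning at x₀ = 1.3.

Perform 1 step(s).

f(x) = ln(x) + x - 2
f'(x) = 1/x + 1
x₀ = 1.3

Newton-Raphson formula: x_{n+1} = x_n - f(x_n)/f'(x_n)

Iteration 1:
  f(1.300000) = -0.437636
  f'(1.300000) = 1.769231
  x_1 = 1.300000 - (-0.437636)/1.769231 = 1.547359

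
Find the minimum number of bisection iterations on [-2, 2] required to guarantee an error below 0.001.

We need (b-a)/2^n ≤ 0.001
(2 - (-2))/2^n ≤ 0.001
4/2^n ≤ 0.001
2^n ≥ 4000
n ≥ log₂(4000) = 11.97
n ≥ 12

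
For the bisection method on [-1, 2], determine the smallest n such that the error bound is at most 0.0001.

We need (b-a)/2^n ≤ 0.0001
(2 - (-1))/2^n ≤ 0.0001
3/2^n ≤ 0.0001
2^n ≥ 30000
n ≥ log₂(30000) = 14.87
n ≥ 15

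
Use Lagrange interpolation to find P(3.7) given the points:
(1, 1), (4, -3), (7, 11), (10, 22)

Lagrange interpolation formula:
P(x) = Σ yᵢ × Lᵢ(x)
where Lᵢ(x) = Π_{j≠i} (x - xⱼ)/(xᵢ - xⱼ)

L_0(3.7) = (3.7 - 4)/(1 - 4) × (3.7 - 7)/(1 - 7) × (3.7 - 10)/(1 - 10) = 0.038500
L_1(3.7) = (3.7 - 1)/(4 - 1) × (3.7 - 7)/(4 - 7) × (3.7 - 10)/(4 - 10) = 1.039500
L_2(3.7) = (3.7 - 1)/(7 - 1) × (3.7 - 4)/(7 - 4) × (3.7 - 10)/(7 - 10) = -0.094500
L_3(3.7) = (3.7 - 1)/(10 - 1) × (3.7 - 4)/(10 - 4) × (3.7 - 7)/(10 - 7) = 0.016500

P(3.7) = 1×L_0(3.7) + (-3)×L_1(3.7) + 11×L_2(3.7) + 22×L_3(3.7)
P(3.7) = -3.756500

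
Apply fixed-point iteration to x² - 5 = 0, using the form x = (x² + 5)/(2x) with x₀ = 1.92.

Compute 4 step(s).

Equation: x² - 5 = 0
Fixed-point form: x = (x² + 5)/(2x)
x₀ = 1.92

x_1 = g(1.920000) = 2.262083
x_2 = g(2.262083) = 2.236218
x_3 = g(2.236218) = 2.236068
x_4 = g(2.236068) = 2.236068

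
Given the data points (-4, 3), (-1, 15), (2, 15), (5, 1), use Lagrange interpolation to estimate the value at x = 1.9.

Lagrange interpolation formula:
P(x) = Σ yᵢ × Lᵢ(x)
where Lᵢ(x) = Π_{j≠i} (x - xⱼ)/(xᵢ - xⱼ)

L_0(1.9) = (1.9 - (-1))/(-4 - (-1)) × (1.9 - 2)/(-4 - 2) × (1.9 - 5)/(-4 - 5) = -0.005549
L_1(1.9) = (1.9 - (-4))/(-1 - (-4)) × (1.9 - 2)/(-1 - 2) × (1.9 - 5)/(-1 - 5) = 0.033870
L_2(1.9) = (1.9 - (-4))/(2 - (-4)) × (1.9 - (-1))/(2 - (-1)) × (1.9 - 5)/(2 - 5) = 0.982241
L_3(1.9) = (1.9 - (-4))/(5 - (-4)) × (1.9 - (-1))/(5 - (-1)) × (1.9 - 2)/(5 - 2) = -0.010562

P(1.9) = 3×L_0(1.9) + 15×L_1(1.9) + 15×L_2(1.9) + 1×L_3(1.9)
P(1.9) = 15.214457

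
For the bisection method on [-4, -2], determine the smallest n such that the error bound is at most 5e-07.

We need (b-a)/2^n ≤ 5e-07
(-2 - (-4))/2^n ≤ 5e-07
2/2^n ≤ 5e-07
2^n ≥ 4000000
n ≥ log₂(4000000) = 21.93
n ≥ 22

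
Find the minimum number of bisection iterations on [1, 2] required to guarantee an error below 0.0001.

We need (b-a)/2^n ≤ 0.0001
(2 - 1)/2^n ≤ 0.0001
1/2^n ≤ 0.0001
2^n ≥ 10000
n ≥ log₂(10000) = 13.29
n ≥ 14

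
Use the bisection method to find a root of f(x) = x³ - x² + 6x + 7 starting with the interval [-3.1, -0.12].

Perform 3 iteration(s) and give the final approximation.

f(x) = x³ - x² + 6x + 7
Initial interval: [-3.1, -0.12]

Iteration 1:
  c_1 = (-3.100000 + (-0.120000))/2 = -1.610000
  f(c_1) = f(-1.610000) = -9.425381
  f(a) × f(c) ≥ 0, new interval: [-1.610000, -0.120000]
Iteration 2:
  c_2 = (-1.610000 + (-0.120000))/2 = -0.865000
  f(c_2) = f(-0.865000) = 0.414560
  f(a) × f(c) < 0, new interval: [-1.610000, -0.865000]
Iteration 3:
  c_3 = (-1.610000 + (-0.865000))/2 = -1.237500
  f(c_3) = f(-1.237500) = -3.851521
  f(a) × f(c) ≥ 0, new interval: [-1.237500, -0.865000]

After 3 iteration(s), the approximation is c_3 = -1.237500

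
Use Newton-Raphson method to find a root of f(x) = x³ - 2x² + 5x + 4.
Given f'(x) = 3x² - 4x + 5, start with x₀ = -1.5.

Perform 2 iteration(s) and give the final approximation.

f(x) = x³ - 2x² + 5x + 4
f'(x) = 3x² - 4x + 5
x₀ = -1.5

Newton-Raphson formula: x_{n+1} = x_n - f(x_n)/f'(x_n)

Iteration 1:
  f(-1.500000) = -11.375000
  f'(-1.500000) = 17.750000
  x_1 = -1.500000 - (-11.375000)/17.750000 = -0.859155
Iteration 2:
  f(-0.859155) = -2.406252
  f'(-0.859155) = 10.651061
  x_2 = -0.859155 - (-2.406252)/10.651061 = -0.633238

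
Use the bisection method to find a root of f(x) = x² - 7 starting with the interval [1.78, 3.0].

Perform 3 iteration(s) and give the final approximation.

f(x) = x² - 7
Initial interval: [1.78, 3.0]

Iteration 1:
  c_1 = (1.780000 + 3.000000)/2 = 2.390000
  f(c_1) = f(2.390000) = -1.287900
  f(a) × f(c) ≥ 0, new interval: [2.390000, 3.000000]
Iteration 2:
  c_2 = (2.390000 + 3.000000)/2 = 2.695000
  f(c_2) = f(2.695000) = 0.263025
  f(a) × f(c) < 0, new interval: [2.390000, 2.695000]
Iteration 3:
  c_3 = (2.390000 + 2.695000)/2 = 2.542500
  f(c_3) = f(2.542500) = -0.535694
  f(a) × f(c) ≥ 0, new interval: [2.542500, 2.695000]

After 3 iteration(s), the approximation is c_3 = 2.542500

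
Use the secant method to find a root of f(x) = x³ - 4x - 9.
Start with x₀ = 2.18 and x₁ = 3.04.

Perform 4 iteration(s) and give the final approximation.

f(x) = x³ - 4x - 9
x₀ = 2.18, x₁ = 3.04

Secant formula: x_{n+1} = x_n - f(x_n)(x_n - x_{n-1})/(f(x_n) - f(x_{n-1}))

Iteration 1:
  f(2.180000) = -7.359768
  f(3.040000) = 6.934464
  x_2 = 3.040000 - 6.934464×(3.040000 - 2.180000)/(6.934464 - (-7.359768))
       = 2.622794
Iteration 2:
  f(3.040000) = 6.934464
  f(2.622794) = -1.448849
  x_3 = 2.622794 - (-1.448849)×(2.622794 - 3.040000)/(-1.448849 - 6.934464)
       = 2.694898
Iteration 3:
  f(2.622794) = -1.448849
  f(2.694898) = -0.207966
  x_4 = 2.694898 - (-0.207966)×(2.694898 - 2.622794)/(-0.207966 - (-1.448849))
       = 2.706982
Iteration 4:
  f(2.694898) = -0.207966
  f(2.706982) = 0.008164
  x_5 = 2.706982 - 0.008164×(2.706982 - 2.694898)/(0.008164 - (-0.207966))
       = 2.706526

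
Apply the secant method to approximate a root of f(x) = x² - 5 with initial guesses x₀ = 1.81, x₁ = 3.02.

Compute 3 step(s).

f(x) = x² - 5
x₀ = 1.81, x₁ = 3.02

Secant formula: x_{n+1} = x_n - f(x_n)(x_n - x_{n-1})/(f(x_n) - f(x_{n-1}))

Iteration 1:
  f(1.810000) = -1.723900
  f(3.020000) = 4.120400
  x_2 = 3.020000 - 4.120400×(3.020000 - 1.810000)/(4.120400 - (-1.723900))
       = 2.166915
Iteration 2:
  f(3.020000) = 4.120400
  f(2.166915) = -0.304479
  x_3 = 2.166915 - (-0.304479)×(2.166915 - 3.020000)/(-0.304479 - 4.120400)
       = 2.225616
Iteration 3:
  f(2.166915) = -0.304479
  f(2.225616) = -0.046631
  x_4 = 2.225616 - (-0.046631)×(2.225616 - 2.166915)/(-0.046631 - (-0.304479))
       = 2.236233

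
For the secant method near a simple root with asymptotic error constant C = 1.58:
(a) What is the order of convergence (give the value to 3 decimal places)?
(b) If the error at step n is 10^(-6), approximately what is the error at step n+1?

(a) Secant method has superlinear convergence with order φ = (1+√5)/2 ≈ 1.618.
    This means |e_{n+1}| ≈ C|e_n|^1.618.

(b) With |e_n| = 10^(-6) and C = 1.58:
    |e_{n+1}| ≈ 1.58 × (10^(-6))^1.618 = 1.58 × 10^(-9.71)

(a) ≈ 1.618 (golden ratio); (b) |e_{n+1}| ≈ 3.094e-10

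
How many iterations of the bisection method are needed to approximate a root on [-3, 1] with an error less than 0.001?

We need (b-a)/2^n ≤ 0.001
(1 - (-3))/2^n ≤ 0.001
4/2^n ≤ 0.001
2^n ≥ 4000
n ≥ log₂(4000) = 11.97
n ≥ 12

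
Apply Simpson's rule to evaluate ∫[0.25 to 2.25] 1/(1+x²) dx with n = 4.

f(x) = 1/(1+x²)
a = 0.25, b = 2.25, n = 4
h = (b - a)/n = 0.500000

Simpson's rule: (h/3)[f(x₀) + 4f(x₁) + 2f(x₂) + ... + f(xₙ)]

x_0 = 0.2500, f(x_0) = 0.941176, coefficient = 1
x_1 = 0.7500, f(x_1) = 0.640000, coefficient = 4
x_2 = 1.2500, f(x_2) = 0.390244, coefficient = 2
x_3 = 1.7500, f(x_3) = 0.246154, coefficient = 4
x_4 = 2.2500, f(x_4) = 0.164948, coefficient = 1

I ≈ (0.500000/3) × 5.431228 = 0.905205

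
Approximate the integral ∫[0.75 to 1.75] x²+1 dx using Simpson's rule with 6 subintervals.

f(x) = x²+1
a = 0.75, b = 1.75, n = 6
h = (b - a)/n = 0.166667

Simpson's rule: (h/3)[f(x₀) + 4f(x₁) + 2f(x₂) + ... + f(xₙ)]

x_0 = 0.7500, f(x_0) = 1.562500, coefficient = 1
x_1 = 0.9167, f(x_1) = 1.840278, coefficient = 4
x_2 = 1.0833, f(x_2) = 2.173611, coefficient = 2
x_3 = 1.2500, f(x_3) = 2.562500, coefficient = 4
x_4 = 1.4167, f(x_4) = 3.006944, coefficient = 2
x_5 = 1.5833, f(x_5) = 3.506944, coefficient = 4
x_6 = 1.7500, f(x_6) = 4.062500, coefficient = 1

I ≈ (0.166667/3) × 47.625000 = 2.645833
Exact value: 2.645833
Error: 0.000000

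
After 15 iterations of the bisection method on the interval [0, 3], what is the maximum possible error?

Bisection error bound: |error| ≤ (b-a)/2^n
|error| ≤ (3 - 0)/2^15 = 3/2^15
|error| ≤ 0.0000915527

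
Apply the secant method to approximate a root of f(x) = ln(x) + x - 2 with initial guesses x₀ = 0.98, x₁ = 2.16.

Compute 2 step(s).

f(x) = ln(x) + x - 2
x₀ = 0.98, x₁ = 2.16

Secant formula: x_{n+1} = x_n - f(x_n)(x_n - x_{n-1})/(f(x_n) - f(x_{n-1}))

Iteration 1:
  f(0.980000) = -1.040203
  f(2.160000) = 0.930108
  x_2 = 2.160000 - 0.930108×(2.160000 - 0.980000)/(0.930108 - (-1.040203))
       = 1.602967
Iteration 2:
  f(2.160000) = 0.930108
  f(1.602967) = 0.074824
  x_3 = 1.602967 - 0.074824×(1.602967 - 2.160000)/(0.074824 - 0.930108)
       = 1.554236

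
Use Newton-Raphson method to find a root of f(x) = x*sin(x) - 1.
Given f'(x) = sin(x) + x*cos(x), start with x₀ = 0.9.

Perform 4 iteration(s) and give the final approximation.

f(x) = x*sin(x) - 1
f'(x) = sin(x) + x*cos(x)
x₀ = 0.9

Newton-Raphson formula: x_{n+1} = x_n - f(x_n)/f'(x_n)

Iteration 1:
  f(0.900000) = -0.295006
  f'(0.900000) = 1.342776
  x_1 = 0.900000 - (-0.295006)/1.342776 = 1.119698
Iteration 2:
  f(1.119698) = 0.007694
  f'(1.119698) = 1.388106
  x_2 = 1.119698 - 0.007694/1.388106 = 1.114156
Iteration 3:
  f(1.114156) = -0.000002
  f'(1.114156) = 1.388810
  x_3 = 1.114156 - (-0.000002)/1.388810 = 1.114157
Iteration 4:
  f(1.114157) = 0.000000
  f'(1.114157) = 1.388809
  x_4 = 1.114157 - 0.000000/1.388809 = 1.114157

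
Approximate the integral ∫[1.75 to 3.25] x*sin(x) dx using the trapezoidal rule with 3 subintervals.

f(x) = x*sin(x)
a = 1.75, b = 3.25, n = 3
h = (b - a)/n = 0.500000

Trapezoidal rule: (h/2)[f(x₀) + 2f(x₁) + 2f(x₂) + ... + f(xₙ)]

x_0 = 1.7500, f(x_0) = 1.721975, coefficient = 1
x_1 = 2.2500, f(x_1) = 1.750665, coefficient = 2
x_2 = 2.7500, f(x_2) = 1.049568, coefficient = 2
x_3 = 3.2500, f(x_3) = -0.351634, coefficient = 1

I ≈ (0.500000/2) × 6.970806 = 1.742702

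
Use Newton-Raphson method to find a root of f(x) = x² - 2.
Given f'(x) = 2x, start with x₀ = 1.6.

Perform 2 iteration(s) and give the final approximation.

f(x) = x² - 2
f'(x) = 2x
x₀ = 1.6

Newton-Raphson formula: x_{n+1} = x_n - f(x_n)/f'(x_n)

Iteration 1:
  f(1.600000) = 0.560000
  f'(1.600000) = 3.200000
  x_1 = 1.600000 - 0.560000/3.200000 = 1.425000
Iteration 2:
  f(1.425000) = 0.030625
  f'(1.425000) = 2.850000
  x_2 = 1.425000 - 0.030625/2.850000 = 1.414254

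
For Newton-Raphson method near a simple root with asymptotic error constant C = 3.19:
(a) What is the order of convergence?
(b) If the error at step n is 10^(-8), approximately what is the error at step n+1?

(a) Newton-Raphson has quadratic (order 2) convergence near simple roots.
    This means |e_{n+1}| ≈ C|e_n|².

(b) With |e_n| = 10^(-8) and C = 3.19:
    |e_{n+1}| ≈ 3.19 × (10^(-8))² = 3.19 × 10^(-16)

(a) 2 (quadratic); (b) |e_{n+1}| ≈ 3.190e-16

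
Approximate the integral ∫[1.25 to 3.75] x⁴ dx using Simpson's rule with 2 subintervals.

f(x) = x⁴
a = 1.25, b = 3.75, n = 2
h = (b - a)/n = 1.250000

Simpson's rule: (h/3)[f(x₀) + 4f(x₁) + 2f(x₂) + ... + f(xₙ)]

x_0 = 1.2500, f(x_0) = 2.441406, coefficient = 1
x_1 = 2.5000, f(x_1) = 39.062500, coefficient = 4
x_2 = 3.7500, f(x_2) = 197.753906, coefficient = 1

I ≈ (1.250000/3) × 356.445312 = 148.518880
Exact value: 147.705078
Error: 0.813802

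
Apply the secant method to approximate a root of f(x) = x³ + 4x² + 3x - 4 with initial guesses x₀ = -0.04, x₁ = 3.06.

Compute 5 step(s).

f(x) = x³ + 4x² + 3x - 4
x₀ = -0.04, x₁ = 3.06

Secant formula: x_{n+1} = x_n - f(x_n)(x_n - x_{n-1})/(f(x_n) - f(x_{n-1}))

Iteration 1:
  f(-0.040000) = -4.113664
  f(3.060000) = 71.287016
  x_2 = 3.060000 - 71.287016×(3.060000 - (-0.040000))/(71.287016 - (-4.113664))
       = 0.129128
Iteration 2:
  f(3.060000) = 71.287016
  f(0.129128) = -3.543767
  x_3 = 0.129128 - (-3.543767)×(0.129128 - 3.060000)/(-3.543767 - 71.287016)
       = 0.267925
Iteration 3:
  f(0.129128) = -3.543767
  f(0.267925) = -2.889855
  x_4 = 0.267925 - (-2.889855)×(0.267925 - 0.129128)/(-2.889855 - (-3.543767))
       = 0.881318
Iteration 4:
  f(0.267925) = -2.889855
  f(0.881318) = 2.435373
  x_5 = 0.881318 - 2.435373×(0.881318 - 0.267925)/(2.435373 - (-2.889855))
       = 0.600796
Iteration 5:
  f(0.881318) = 2.435373
  f(0.600796) = -0.536923
  x_6 = 0.600796 - (-0.536923)×(0.600796 - 0.881318)/(-0.536923 - 2.435373)
       = 0.651471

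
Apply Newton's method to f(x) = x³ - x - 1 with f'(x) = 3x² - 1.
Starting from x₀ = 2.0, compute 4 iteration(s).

f(x) = x³ - x - 1
f'(x) = 3x² - 1
x₀ = 2.0

Newton-Raphson formula: x_{n+1} = x_n - f(x_n)/f'(x_n)

Iteration 1:
  f(2.000000) = 5.000000
  f'(2.000000) = 11.000000
  x_1 = 2.000000 - 5.000000/11.000000 = 1.545455
Iteration 2:
  f(1.545455) = 1.145755
  f'(1.545455) = 6.165289
  x_2 = 1.545455 - 1.145755/6.165289 = 1.359615
Iteration 3:
  f(1.359615) = 0.153705
  f'(1.359615) = 4.545658
  x_3 = 1.359615 - 0.153705/4.545658 = 1.325801
Iteration 4:
  f(1.325801) = 0.004625
  f'(1.325801) = 4.273248
  x_4 = 1.325801 - 0.004625/4.273248 = 1.324719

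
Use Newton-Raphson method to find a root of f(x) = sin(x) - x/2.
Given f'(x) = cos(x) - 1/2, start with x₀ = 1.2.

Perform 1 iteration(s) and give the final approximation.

f(x) = sin(x) - x/2
f'(x) = cos(x) - 1/2
x₀ = 1.2

Newton-Raphson formula: x_{n+1} = x_n - f(x_n)/f'(x_n)

Iteration 1:
  f(1.200000) = 0.332039
  f'(1.200000) = -0.137642
  x_1 = 1.200000 - 0.332039/(-0.137642) = 3.612334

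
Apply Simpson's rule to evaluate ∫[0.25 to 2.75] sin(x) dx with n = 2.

f(x) = sin(x)
a = 0.25, b = 2.75, n = 2
h = (b - a)/n = 1.250000

Simpson's rule: (h/3)[f(x₀) + 4f(x₁) + 2f(x₂) + ... + f(xₙ)]

x_0 = 0.2500, f(x_0) = 0.247404, coefficient = 1
x_1 = 1.5000, f(x_1) = 0.997495, coefficient = 4
x_2 = 2.7500, f(x_2) = 0.381661, coefficient = 1

I ≈ (1.250000/3) × 4.619045 = 1.924602
Exact value: 1.893215
Error: 0.031387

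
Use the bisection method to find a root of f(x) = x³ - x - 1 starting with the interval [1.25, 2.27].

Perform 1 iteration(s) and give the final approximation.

f(x) = x³ - x - 1
Initial interval: [1.25, 2.27]

Iteration 1:
  c_1 = (1.250000 + 2.270000)/2 = 1.760000
  f(c_1) = f(1.760000) = 2.691776
  f(a) × f(c) < 0, new interval: [1.250000, 1.760000]

After 1 iteration(s), the approximation is c_1 = 1.760000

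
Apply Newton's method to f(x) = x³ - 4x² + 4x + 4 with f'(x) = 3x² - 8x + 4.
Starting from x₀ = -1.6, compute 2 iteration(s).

f(x) = x³ - 4x² + 4x + 4
f'(x) = 3x² - 8x + 4
x₀ = -1.6

Newton-Raphson formula: x_{n+1} = x_n - f(x_n)/f'(x_n)

Iteration 1:
  f(-1.600000) = -16.736000
  f'(-1.600000) = 24.480000
  x_1 = -1.600000 - (-16.736000)/24.480000 = -0.916340
Iteration 2:
  f(-0.916340) = -3.793506
  f'(-0.916340) = 13.849755
  x_2 = -0.916340 - (-3.793506)/13.849755 = -0.642436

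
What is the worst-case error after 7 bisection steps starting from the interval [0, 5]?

Bisection error bound: |error| ≤ (b-a)/2^n
|error| ≤ (5 - 0)/2^7 = 5/2^7
|error| ≤ 0.0390625000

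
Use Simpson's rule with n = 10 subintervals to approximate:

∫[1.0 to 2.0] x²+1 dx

f(x) = x²+1
a = 1.0, b = 2.0, n = 10
h = (b - a)/n = 0.100000

Simpson's rule: (h/3)[f(x₀) + 4f(x₁) + 2f(x₂) + ... + f(xₙ)]

x_0 = 1.0000, f(x_0) = 2.000000, coefficient = 1
x_1 = 1.1000, f(x_1) = 2.210000, coefficient = 4
x_2 = 1.2000, f(x_2) = 2.440000, coefficient = 2
x_3 = 1.3000, f(x_3) = 2.690000, coefficient = 4
x_4 = 1.4000, f(x_4) = 2.960000, coefficient = 2
x_5 = 1.5000, f(x_5) = 3.250000, coefficient = 4
x_6 = 1.6000, f(x_6) = 3.560000, coefficient = 2
x_7 = 1.7000, f(x_7) = 3.890000, coefficient = 4
x_8 = 1.8000, f(x_8) = 4.240000, coefficient = 2
x_9 = 1.9000, f(x_9) = 4.610000, coefficient = 4
x_10 = 2.0000, f(x_10) = 5.000000, coefficient = 1

I ≈ (0.100000/3) × 100.000000 = 3.333333
Exact value: 3.333333
Error: 0.000000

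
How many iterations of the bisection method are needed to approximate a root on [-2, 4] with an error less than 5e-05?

We need (b-a)/2^n ≤ 5e-05
(4 - (-2))/2^n ≤ 5e-05
6/2^n ≤ 5e-05
2^n ≥ 120000
n ≥ log₂(120000) = 16.87
n ≥ 17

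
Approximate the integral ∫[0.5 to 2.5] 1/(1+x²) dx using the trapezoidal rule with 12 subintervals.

f(x) = 1/(1+x²)
a = 0.5, b = 2.5, n = 12
h = (b - a)/n = 0.166667

Trapezoidal rule: (h/2)[f(x₀) + 2f(x₁) + 2f(x₂) + ... + f(xₙ)]

x_0 = 0.5000, f(x_0) = 0.800000, coefficient = 1
x_1 = 0.6667, f(x_1) = 0.692308, coefficient = 2
x_2 = 0.8333, f(x_2) = 0.590164, coefficient = 2
x_3 = 1.0000, f(x_3) = 0.500000, coefficient = 2
x_4 = 1.1667, f(x_4) = 0.423529, coefficient = 2
x_5 = 1.3333, f(x_5) = 0.360000, coefficient = 2
x_6 = 1.5000, f(x_6) = 0.307692, coefficient = 2
x_7 = 1.6667, f(x_7) = 0.264706, coefficient = 2
x_8 = 1.8333, f(x_8) = 0.229299, coefficient = 2
x_9 = 2.0000, f(x_9) = 0.200000, coefficient = 2
x_10 = 2.1667, f(x_10) = 0.175610, coefficient = 2
x_11 = 2.3333, f(x_11) = 0.155172, coefficient = 2
x_12 = 2.5000, f(x_12) = 0.137931, coefficient = 1

I ≈ (0.166667/2) × 8.734893 = 0.727908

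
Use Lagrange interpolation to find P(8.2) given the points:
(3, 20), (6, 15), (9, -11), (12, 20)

Lagrange interpolation formula:
P(x) = Σ yᵢ × Lᵢ(x)
where Lᵢ(x) = Π_{j≠i} (x - xⱼ)/(xᵢ - xⱼ)

L_0(8.2) = (8.2 - 6)/(3 - 6) × (8.2 - 9)/(3 - 9) × (8.2 - 12)/(3 - 12) = -0.041284
L_1(8.2) = (8.2 - 3)/(6 - 3) × (8.2 - 9)/(6 - 9) × (8.2 - 12)/(6 - 12) = 0.292741
L_2(8.2) = (8.2 - 3)/(9 - 3) × (8.2 - 6)/(9 - 6) × (8.2 - 12)/(9 - 12) = 0.805037
L_3(8.2) = (8.2 - 3)/(12 - 3) × (8.2 - 6)/(12 - 6) × (8.2 - 9)/(12 - 9) = -0.056494

P(8.2) = 20×L_0(8.2) + 15×L_1(8.2) + (-11)×L_2(8.2) + 20×L_3(8.2)
P(8.2) = -6.419852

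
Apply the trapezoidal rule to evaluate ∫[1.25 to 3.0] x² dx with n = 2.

f(x) = x²
a = 1.25, b = 3.0, n = 2
h = (b - a)/n = 0.875000

Trapezoidal rule: (h/2)[f(x₀) + 2f(x₁) + 2f(x₂) + ... + f(xₙ)]

x_0 = 1.2500, f(x_0) = 1.562500, coefficient = 1
x_1 = 2.1250, f(x_1) = 4.515625, coefficient = 2
x_2 = 3.0000, f(x_2) = 9.000000, coefficient = 1

I ≈ (0.875000/2) × 19.593750 = 8.572266
Exact value: 8.348958
Error: 0.223307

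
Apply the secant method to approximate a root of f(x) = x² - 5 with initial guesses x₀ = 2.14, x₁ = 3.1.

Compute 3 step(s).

f(x) = x² - 5
x₀ = 2.14, x₁ = 3.1

Secant formula: x_{n+1} = x_n - f(x_n)(x_n - x_{n-1})/(f(x_n) - f(x_{n-1}))

Iteration 1:
  f(2.140000) = -0.420400
  f(3.100000) = 4.610000
  x_2 = 3.100000 - 4.610000×(3.100000 - 2.140000)/(4.610000 - (-0.420400))
       = 2.220229
Iteration 2:
  f(3.100000) = 4.610000
  f(2.220229) = -0.070583
  x_3 = 2.220229 - (-0.070583)×(2.220229 - 3.100000)/(-0.070583 - 4.610000)
       = 2.233496
Iteration 3:
  f(2.220229) = -0.070583
  f(2.233496) = -0.011496
  x_4 = 2.233496 - (-0.011496)×(2.233496 - 2.220229)/(-0.011496 - (-0.070583))
       = 2.236077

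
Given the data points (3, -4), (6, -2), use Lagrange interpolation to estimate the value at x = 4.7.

Lagrange interpolation formula:
P(x) = Σ yᵢ × Lᵢ(x)
where Lᵢ(x) = Π_{j≠i} (x - xⱼ)/(xᵢ - xⱼ)

L_0(4.7) = (4.7 - 6)/(3 - 6) = 0.433333
L_1(4.7) = (4.7 - 3)/(6 - 3) = 0.566667

P(4.7) = (-4)×L_0(4.7) + (-2)×L_1(4.7)
P(4.7) = -2.866667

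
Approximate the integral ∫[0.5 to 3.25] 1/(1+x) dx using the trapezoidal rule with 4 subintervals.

f(x) = 1/(1+x)
a = 0.5, b = 3.25, n = 4
h = (b - a)/n = 0.687500

Trapezoidal rule: (h/2)[f(x₀) + 2f(x₁) + 2f(x₂) + ... + f(xₙ)]

x_0 = 0.5000, f(x_0) = 0.666667, coefficient = 1
x_1 = 1.1875, f(x_1) = 0.457143, coefficient = 2
x_2 = 1.8750, f(x_2) = 0.347826, coefficient = 2
x_3 = 2.5625, f(x_3) = 0.280702, coefficient = 2
x_4 = 3.2500, f(x_4) = 0.235294, coefficient = 1

I ≈ (0.687500/2) × 3.073302 = 1.056448
Exact value: 1.041454
Error: 0.014994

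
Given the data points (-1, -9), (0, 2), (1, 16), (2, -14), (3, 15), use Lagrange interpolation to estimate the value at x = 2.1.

Lagrange interpolation formula:
P(x) = Σ yᵢ × Lᵢ(x)
where Lᵢ(x) = Π_{j≠i} (x - xⱼ)/(xᵢ - xⱼ)

L_0(2.1) = (2.1 - 0)/(-1 - 0) × (2.1 - 1)/(-1 - 1) × (2.1 - 2)/(-1 - 2) × (2.1 - 3)/(-1 - 3) = -0.008663
L_1(2.1) = (2.1 - (-1))/(0 - (-1)) × (2.1 - 1)/(0 - 1) × (2.1 - 2)/(0 - 2) × (2.1 - 3)/(0 - 3) = 0.051150
L_2(2.1) = (2.1 - (-1))/(1 - (-1)) × (2.1 - 0)/(1 - 0) × (2.1 - 2)/(1 - 2) × (2.1 - 3)/(1 - 3) = -0.146475
L_3(2.1) = (2.1 - (-1))/(2 - (-1)) × (2.1 - 0)/(2 - 0) × (2.1 - 1)/(2 - 1) × (2.1 - 3)/(2 - 3) = 1.074150
L_4(2.1) = (2.1 - (-1))/(3 - (-1)) × (2.1 - 0)/(3 - 0) × (2.1 - 1)/(3 - 1) × (2.1 - 2)/(3 - 2) = 0.029838

P(2.1) = (-9)×L_0(2.1) + 2×L_1(2.1) + 16×L_2(2.1) + (-14)×L_3(2.1) + 15×L_4(2.1)
P(2.1) = -16.753875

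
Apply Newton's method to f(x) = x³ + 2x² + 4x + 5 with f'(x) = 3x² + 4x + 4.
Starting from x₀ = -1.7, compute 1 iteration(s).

f(x) = x³ + 2x² + 4x + 5
f'(x) = 3x² + 4x + 4
x₀ = -1.7

Newton-Raphson formula: x_{n+1} = x_n - f(x_n)/f'(x_n)

Iteration 1:
  f(-1.700000) = -0.933000
  f'(-1.700000) = 5.870000
  x_1 = -1.700000 - (-0.933000)/5.870000 = -1.541056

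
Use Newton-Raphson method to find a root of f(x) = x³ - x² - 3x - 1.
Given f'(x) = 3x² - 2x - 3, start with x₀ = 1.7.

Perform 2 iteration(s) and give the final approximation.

f(x) = x³ - x² - 3x - 1
f'(x) = 3x² - 2x - 3
x₀ = 1.7

Newton-Raphson formula: x_{n+1} = x_n - f(x_n)/f'(x_n)

Iteration 1:
  f(1.700000) = -4.077000
  f'(1.700000) = 2.270000
  x_1 = 1.700000 - (-4.077000)/2.270000 = 3.496035
Iteration 2:
  f(3.496035) = 19.019092
  f'(3.496035) = 26.674717
  x_2 = 3.496035 - 19.019092/26.674717 = 2.783035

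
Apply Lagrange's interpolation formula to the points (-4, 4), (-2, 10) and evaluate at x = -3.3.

Lagrange interpolation formula:
P(x) = Σ yᵢ × Lᵢ(x)
where Lᵢ(x) = Π_{j≠i} (x - xⱼ)/(xᵢ - xⱼ)

L_0(-3.3) = (-3.3 - (-2))/(-4 - (-2)) = 0.650000
L_1(-3.3) = (-3.3 - (-4))/(-2 - (-4)) = 0.350000

P(-3.3) = 4×L_0(-3.3) + 10×L_1(-3.3)
P(-3.3) = 6.100000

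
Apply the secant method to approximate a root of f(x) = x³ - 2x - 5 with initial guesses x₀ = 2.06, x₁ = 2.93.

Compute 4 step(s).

f(x) = x³ - 2x - 5
x₀ = 2.06, x₁ = 2.93

Secant formula: x_{n+1} = x_n - f(x_n)(x_n - x_{n-1})/(f(x_n) - f(x_{n-1}))

Iteration 1:
  f(2.060000) = -0.378184
  f(2.930000) = 14.293757
  x_2 = 2.930000 - 14.293757×(2.930000 - 2.060000)/(14.293757 - (-0.378184))
       = 2.082425
Iteration 2:
  f(2.930000) = 14.293757
  f(2.082425) = -0.134425
  x_3 = 2.082425 - (-0.134425)×(2.082425 - 2.930000)/(-0.134425 - 14.293757)
       = 2.090322
Iteration 3:
  f(2.082425) = -0.134425
  f(2.090322) = -0.047096
  x_4 = 2.090322 - (-0.047096)×(2.090322 - 2.082425)/(-0.047096 - (-0.134425))
       = 2.094581
Iteration 4:
  f(2.090322) = -0.047096
  f(2.094581) = 0.000324
  x_5 = 2.094581 - 0.000324×(2.094581 - 2.090322)/(0.000324 - (-0.047096))
       = 2.094551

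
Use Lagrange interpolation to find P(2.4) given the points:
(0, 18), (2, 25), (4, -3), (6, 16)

Lagrange interpolation formula:
P(x) = Σ yᵢ × Lᵢ(x)
where Lᵢ(x) = Π_{j≠i} (x - xⱼ)/(xᵢ - xⱼ)

L_0(2.4) = (2.4 - 2)/(0 - 2) × (2.4 - 4)/(0 - 4) × (2.4 - 6)/(0 - 6) = -0.048000
L_1(2.4) = (2.4 - 0)/(2 - 0) × (2.4 - 4)/(2 - 4) × (2.4 - 6)/(2 - 6) = 0.864000
L_2(2.4) = (2.4 - 0)/(4 - 0) × (2.4 - 2)/(4 - 2) × (2.4 - 6)/(4 - 6) = 0.216000
L_3(2.4) = (2.4 - 0)/(6 - 0) × (2.4 - 2)/(6 - 2) × (2.4 - 4)/(6 - 4) = -0.032000

P(2.4) = 18×L_0(2.4) + 25×L_1(2.4) + (-3)×L_2(2.4) + 16×L_3(2.4)
P(2.4) = 19.576000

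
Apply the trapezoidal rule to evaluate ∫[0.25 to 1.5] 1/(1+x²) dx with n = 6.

f(x) = 1/(1+x²)
a = 0.25, b = 1.5, n = 6
h = (b - a)/n = 0.208333

Trapezoidal rule: (h/2)[f(x₀) + 2f(x₁) + 2f(x₂) + ... + f(xₙ)]

x_0 = 0.2500, f(x_0) = 0.941176, coefficient = 1
x_1 = 0.4583, f(x_1) = 0.826399, coefficient = 2
x_2 = 0.6667, f(x_2) = 0.692308, coefficient = 2
x_3 = 0.8750, f(x_3) = 0.566372, coefficient = 2
x_4 = 1.0833, f(x_4) = 0.460064, coefficient = 2
x_5 = 1.2917, f(x_5) = 0.374756, coefficient = 2
x_6 = 1.5000, f(x_6) = 0.307692, coefficient = 1

I ≈ (0.208333/2) × 7.088665 = 0.738403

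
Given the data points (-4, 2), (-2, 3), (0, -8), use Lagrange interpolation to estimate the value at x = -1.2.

Lagrange interpolation formula:
P(x) = Σ yᵢ × Lᵢ(x)
where Lᵢ(x) = Π_{j≠i} (x - xⱼ)/(xᵢ - xⱼ)

L_0(-1.2) = (-1.2 - (-2))/(-4 - (-2)) × (-1.2 - 0)/(-4 - 0) = -0.120000
L_1(-1.2) = (-1.2 - (-4))/(-2 - (-4)) × (-1.2 - 0)/(-2 - 0) = 0.840000
L_2(-1.2) = (-1.2 - (-4))/(0 - (-4)) × (-1.2 - (-2))/(0 - (-2)) = 0.280000

P(-1.2) = 2×L_0(-1.2) + 3×L_1(-1.2) + (-8)×L_2(-1.2)
P(-1.2) = 0.040000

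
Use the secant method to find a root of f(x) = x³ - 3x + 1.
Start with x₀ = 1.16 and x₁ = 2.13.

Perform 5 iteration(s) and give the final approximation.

f(x) = x³ - 3x + 1
x₀ = 1.16, x₁ = 2.13

Secant formula: x_{n+1} = x_n - f(x_n)(x_n - x_{n-1})/(f(x_n) - f(x_{n-1}))

Iteration 1:
  f(1.160000) = -0.919104
  f(2.130000) = 4.273597
  x_2 = 2.130000 - 4.273597×(2.130000 - 1.160000)/(4.273597 - (-0.919104))
       = 1.331689
Iteration 2:
  f(2.130000) = 4.273597
  f(1.331689) = -0.633455
  x_3 = 1.331689 - (-0.633455)×(1.331689 - 2.130000)/(-0.633455 - 4.273597)
       = 1.434744
Iteration 3:
  f(1.331689) = -0.633455
  f(1.434744) = -0.350826
  x_4 = 1.434744 - (-0.350826)×(1.434744 - 1.331689)/(-0.350826 - (-0.633455))
       = 1.562665
Iteration 4:
  f(1.434744) = -0.350826
  f(1.562665) = 0.127910
  x_5 = 1.562665 - 0.127910×(1.562665 - 1.434744)/(0.127910 - (-0.350826))
       = 1.528486
Iteration 5:
  f(1.562665) = 0.127910
  f(1.528486) = -0.014501
  x_6 = 1.528486 - (-0.014501)×(1.528486 - 1.562665)/(-0.014501 - 0.127910)
       = 1.531967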